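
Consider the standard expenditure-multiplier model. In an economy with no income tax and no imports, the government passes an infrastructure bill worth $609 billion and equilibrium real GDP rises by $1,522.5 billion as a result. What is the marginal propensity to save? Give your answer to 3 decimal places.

0.400

Implied spending multiplier k = ΔY/ΔG = 1,522.5/609 = 2.5.
Since k = 1/(1 − MPC), MPC = 1 − 1/k = 1 − ΔG/ΔY = 1 − 609/1,522.5 = 0.600.
MPS = 1 − MPC = 0.400.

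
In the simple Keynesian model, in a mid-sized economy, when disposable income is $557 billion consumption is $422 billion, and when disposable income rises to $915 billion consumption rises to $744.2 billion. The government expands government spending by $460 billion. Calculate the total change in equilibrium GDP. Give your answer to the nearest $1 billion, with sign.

+$4,600 billion

MPC = ΔC/ΔYd = (744.2 − 422)/(915 − 557) = 322.2/358 = 0.9.
Government-spending multiplier = 1/(1 − MPC) = 1/(1 − 0.9) = 1/0.1 = 10.
ΔY = k × ΔG = (+$460 billion) / 0.1 = +$4,600 billion.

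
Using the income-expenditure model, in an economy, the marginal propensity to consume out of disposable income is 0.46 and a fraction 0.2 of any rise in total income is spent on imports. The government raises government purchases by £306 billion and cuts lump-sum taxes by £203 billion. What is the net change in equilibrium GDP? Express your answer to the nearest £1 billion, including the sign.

+£540 billion

Expenditure multiplier = 1/(1 − c + m) = 1/(1 − 0.46 + 0.2) = 1/0.74 ≈ 1.351.
ΔG contributes k·ΔG = (+£306 billion) / 0.74 ≈ +£413.5 billion.
ΔT of −£203 billion changes first-round spending by −c·ΔT = +£93.38 billion, contributing k·(−c·ΔT) = (+£93.38 billion) / 0.74 ≈ +£126.2 billion.
Net ΔY = k(ΔG − c·ΔT) = (+£399.38 billion) / 0.74 ≈ +£540 billion.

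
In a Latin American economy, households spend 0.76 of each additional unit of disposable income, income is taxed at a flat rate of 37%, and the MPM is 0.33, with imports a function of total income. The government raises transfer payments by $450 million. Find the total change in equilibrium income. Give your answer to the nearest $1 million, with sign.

The transfer change shifts disposable income by +$450 million, so first-round consumption changes by c·ΔTR = 0.76 × (+$450 million) = +$342 million.
Expenditure multiplier = 1/(1 − c(1−t) + m) = 1/(1 − 0.76×0.63 + 0.33) = 1/0.8512 ≈ 1.175.
The transfer multiplier is c × k ≈ 0.893, so ΔY = k × (c·ΔTR) = (+$342 million) / 0.8512 ≈ +$402 million.

+$402 million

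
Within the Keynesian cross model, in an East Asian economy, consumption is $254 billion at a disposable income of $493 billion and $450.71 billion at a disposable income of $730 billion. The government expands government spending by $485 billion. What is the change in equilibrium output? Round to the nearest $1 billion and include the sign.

MPC = ΔC/ΔYd = (450.71 − 254)/(730 − 493) = 196.71/237 = 0.83.
Government-spending multiplier = 1/(1 − MPC) = 1/(1 − 0.83) = 1/0.17 ≈ 5.882.
ΔY = k × ΔG = (+$485 billion) / 0.17 ≈ +$2,853 billion.

+$2,853 billion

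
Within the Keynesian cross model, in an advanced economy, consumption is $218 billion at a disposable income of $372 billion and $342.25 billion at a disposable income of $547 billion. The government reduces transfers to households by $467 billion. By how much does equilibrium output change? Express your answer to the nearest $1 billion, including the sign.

MPC = ΔC/ΔYd = (342.25 − 218)/(547 − 372) = 124.25/175 = 0.71.
The transfer change shifts disposable income by −$467 billion, so first-round consumption changes by c·ΔTR = 0.71 × (−$467 billion) = −$331.57 billion.
Expenditure multiplier = 1/(1 − MPC) = 1/(1 − 0.71) = 1/0.29 ≈ 3.448.
The transfer multiplier is c × k ≈ 2.448, so ΔY = k × (c·ΔTR) = (−$331.57 billion) / 0.29 ≈ −$1,143 billion.

−$1,143 billion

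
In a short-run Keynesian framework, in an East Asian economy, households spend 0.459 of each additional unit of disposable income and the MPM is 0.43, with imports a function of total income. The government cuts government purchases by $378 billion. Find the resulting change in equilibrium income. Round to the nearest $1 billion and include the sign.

−$389 billion

Government-spending multiplier = 1/(1 − c + m) = 1/(1 − 0.459 + 0.43) = 1/0.971 ≈ 1.03.
ΔY = k × ΔG = (−$378 billion) / 0.971 ≈ −$389 billion.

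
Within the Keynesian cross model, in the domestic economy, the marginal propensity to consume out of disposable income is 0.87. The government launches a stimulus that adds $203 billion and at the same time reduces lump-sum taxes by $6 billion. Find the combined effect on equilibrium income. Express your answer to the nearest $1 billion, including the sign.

+$1,602 billion

Expenditure multiplier = 1/(1 − MPC) = 1/(1 − 0.87) = 1/0.13 ≈ 7.692.
ΔG contributes k·ΔG = (+$203 billion) / 0.13 ≈ +$1,561.5 billion.
ΔT of −$6 billion changes first-round spending by −c·ΔT = +$5.22 billion, contributing k·(−c·ΔT) = (+$5.22 billion) / 0.13 ≈ +$40.2 billion.
Net ΔY = k(ΔG − c·ΔT) = (+$208.22 billion) / 0.13 ≈ +$1,602 billion.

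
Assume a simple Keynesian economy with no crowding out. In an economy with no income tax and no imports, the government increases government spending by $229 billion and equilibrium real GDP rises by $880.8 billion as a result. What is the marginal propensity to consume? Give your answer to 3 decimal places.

0.740

Implied spending multiplier k = ΔY/ΔG = 880.8/229 ≈ 3.8463.
Since k = 1/(1 − MPC), MPC = 1 − 1/k = 1 − ΔG/ΔY = 1 − 229/880.8 ≈ 0.740.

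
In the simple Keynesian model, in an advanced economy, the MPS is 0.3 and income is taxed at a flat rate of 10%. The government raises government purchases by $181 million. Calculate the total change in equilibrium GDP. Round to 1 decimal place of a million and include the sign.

+$489.2 million

MPC = 1 − MPS = 1 − 0.3 = 0.7.
Expenditure multiplier = 1/(1 − c(1−t)) = 1/(1 − 0.7×0.9) = 1/0.37 ≈ 2.703.
ΔY = k × ΔG = (+$181 million) / 0.37 ≈ +$489.2 million.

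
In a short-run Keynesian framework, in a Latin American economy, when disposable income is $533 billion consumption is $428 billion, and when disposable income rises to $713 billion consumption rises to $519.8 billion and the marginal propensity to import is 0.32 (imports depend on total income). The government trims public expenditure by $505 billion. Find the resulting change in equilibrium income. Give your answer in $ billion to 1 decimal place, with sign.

MPC = ΔC/ΔYd = (519.8 − 428)/(713 − 533) = 91.8/180 = 0.51.
Government-spending multiplier = 1/(1 − c + m) = 1/(1 − 0.51 + 0.32) = 1/0.81 ≈ 1.235.
ΔY = k × ΔG = (−$505 billion) / 0.81 ≈ −$623.5 billion.

−$623.5 billion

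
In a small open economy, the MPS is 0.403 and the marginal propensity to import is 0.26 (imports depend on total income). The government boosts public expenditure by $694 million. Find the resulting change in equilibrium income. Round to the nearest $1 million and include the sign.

MPC = 1 − MPS = 1 − 0.403 = 0.597.
Spending multiplier = 1/(1 − c + m) = 1/(1 − 0.597 + 0.26) = 1/0.663 ≈ 1.508.
ΔY = k × ΔG = (+$694 million) / 0.663 ≈ +$1,047 million.

+$1,047 million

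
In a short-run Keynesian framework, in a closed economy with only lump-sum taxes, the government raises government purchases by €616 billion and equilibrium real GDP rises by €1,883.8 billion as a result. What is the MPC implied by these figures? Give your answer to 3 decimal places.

Implied spending multiplier k = ΔY/ΔG = 1,883.8/616 ≈ 3.0581.
Since k = 1/(1 − MPC), MPC = 1 − 1/k = 1 − ΔG/ΔY = 1 − 616/1,883.8 ≈ 0.673.

0.673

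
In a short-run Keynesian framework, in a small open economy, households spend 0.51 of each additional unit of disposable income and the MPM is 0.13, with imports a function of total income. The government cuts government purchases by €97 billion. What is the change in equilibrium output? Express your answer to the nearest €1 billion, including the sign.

Government-spending multiplier = 1/(1 − c + m) = 1/(1 − 0.51 + 0.13) = 1/0.62 ≈ 1.613.
ΔY = k × ΔG = (−€97 billion) / 0.62 ≈ −€156 billion.

−€156 billion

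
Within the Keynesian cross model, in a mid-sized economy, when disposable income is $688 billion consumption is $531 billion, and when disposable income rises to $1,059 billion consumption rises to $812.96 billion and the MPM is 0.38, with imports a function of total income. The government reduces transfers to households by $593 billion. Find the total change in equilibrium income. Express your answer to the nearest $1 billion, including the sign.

MPC = ΔC/ΔYd = (812.96 − 531)/(1,059 − 688) = 281.96/371 = 0.76.
The transfer change shifts disposable income by −$593 billion, so first-round consumption changes by c·ΔTR = 0.76 × (−$593 billion) = −$450.68 billion.
Expenditure multiplier = 1/(1 − c + m) = 1/(1 − 0.76 + 0.38) = 1/0.62 ≈ 1.613.
The transfer multiplier is c × k ≈ 1.226, so ΔY = k × (c·ΔTR) = (−$450.68 billion) / 0.62 ≈ −$727 billion.

−$727 billion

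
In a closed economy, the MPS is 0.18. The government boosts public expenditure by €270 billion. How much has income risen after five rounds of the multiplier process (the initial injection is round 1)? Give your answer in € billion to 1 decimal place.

€943.9 billion

MPC = 1 − MPS = 1 − 0.18 = 0.82.
Round 1 adds ΔG = €270 billion; each later round is MPC = 0.82 times the previous.
After 5 rounds: 270 + 221.4 + 181.548 + 148.86936 + 122.0728752 = ΔG·(1 − c^5)/(1 − c) = 270 × (1 − 0.3707398432)/0.18 ≈ €943.9 billion.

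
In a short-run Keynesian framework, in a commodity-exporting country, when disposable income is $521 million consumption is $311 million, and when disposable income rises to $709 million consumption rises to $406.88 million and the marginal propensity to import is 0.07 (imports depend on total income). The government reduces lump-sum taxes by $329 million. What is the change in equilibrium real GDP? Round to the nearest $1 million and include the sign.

MPC = ΔC/ΔYd = (406.88 − 311)/(709 − 521) = 95.88/188 = 0.51.
A lump-sum tax change of −$329 million shifts disposable income by +$329 million; first-round consumption changes by −c × ΔT = −0.51 × (−$329 million) = +$167.79 million.
Expenditure multiplier = 1/(1 − c + m) = 1/(1 − 0.51 + 0.07) = 1/0.56 ≈ 1.786.
The tax multiplier is −c × k ≈ −0.911, so ΔY = k × (−c·ΔT) = (+$167.79 million) / 0.56 ≈ +$300 million.

+$300 million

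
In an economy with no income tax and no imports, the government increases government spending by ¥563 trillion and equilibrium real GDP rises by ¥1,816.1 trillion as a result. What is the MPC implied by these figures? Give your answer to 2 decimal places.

0.69

Implied spending multiplier k = ΔY/ΔG = 1,816.1/563 ≈ 3.2258.
Since k = 1/(1 − MPC), MPC = 1 − 1/k = 1 − ΔG/ΔY = 1 − 563/1,816.1 ≈ 0.69.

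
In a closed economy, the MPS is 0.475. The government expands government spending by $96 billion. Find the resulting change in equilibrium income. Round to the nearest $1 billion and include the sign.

MPC = 1 − MPS = 1 − 0.475 = 0.525.
Spending multiplier = 1/(1 − MPC) = 1/(1 − 0.525) = 1/0.475 ≈ 2.105.
ΔY = k × ΔG = (+$96 billion) / 0.475 ≈ +$202 billion.

+$202 billion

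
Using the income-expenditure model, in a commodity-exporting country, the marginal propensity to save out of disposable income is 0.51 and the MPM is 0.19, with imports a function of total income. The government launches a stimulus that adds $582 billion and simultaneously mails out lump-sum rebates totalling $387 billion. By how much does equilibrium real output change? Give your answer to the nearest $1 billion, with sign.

MPC = 1 − MPS = 1 − 0.51 = 0.49.
Expenditure multiplier = 1/(1 − c + m) = 1/(1 − 0.49 + 0.19) = 1/0.7 ≈ 1.429.
ΔG contributes k·ΔG = (+$582 billion) / 0.7 ≈ +$831.4 billion.
ΔT of −$387 billion changes first-round spending by −c·ΔT = +$189.63 billion, contributing k·(−c·ΔT) = (+$189.63 billion) / 0.7 = +$270.9 billion.
Net ΔY = k(ΔG − c·ΔT) = (+$771.63 billion) / 0.7 ≈ +$1,102 billion.

+$1,102 billion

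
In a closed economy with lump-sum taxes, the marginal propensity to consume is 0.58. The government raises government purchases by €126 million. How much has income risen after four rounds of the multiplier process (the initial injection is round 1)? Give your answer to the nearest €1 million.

Round 1 adds ΔG = €126 million; each later round is MPC = 0.58 times the previous.
After 4 rounds: 126 + 73.08 + 42.3864 + 24.584112 = ΔG·(1 − c^4)/(1 − c) = 126 × (1 − 0.11316496)/0.42 ≈ €266 million.

€266 million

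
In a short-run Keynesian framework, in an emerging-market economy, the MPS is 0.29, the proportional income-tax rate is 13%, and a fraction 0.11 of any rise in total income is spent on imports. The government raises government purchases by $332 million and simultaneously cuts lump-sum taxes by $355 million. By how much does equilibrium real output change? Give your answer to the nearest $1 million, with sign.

MPC = 1 − MPS = 1 − 0.29 = 0.71.
Expenditure multiplier = 1/(1 − c(1−t) + m) = 1/(1 − 0.71×0.87 + 0.11) = 1/0.4923 ≈ 2.031.
ΔG contributes k·ΔG = (+$332 million) / 0.4923 ≈ +$674.4 million.
ΔT of −$355 million changes first-round spending by −c·ΔT = +$252.05 million, contributing k·(−c·ΔT) = (+$252.05 million) / 0.4923 ≈ +$512 million.
Net ΔY = k(ΔG − c·ΔT) = (+$584.05 million) / 0.4923 ≈ +$1,186 million.

+$1,186 million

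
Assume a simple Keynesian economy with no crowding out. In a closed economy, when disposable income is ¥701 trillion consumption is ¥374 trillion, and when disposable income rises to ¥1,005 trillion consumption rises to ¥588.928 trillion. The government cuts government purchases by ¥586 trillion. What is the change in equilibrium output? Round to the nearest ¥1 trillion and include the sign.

MPC = ΔC/ΔYd = (588.928 − 374)/(1,005 − 701) = 214.928/304 = 0.707.
Government-spending multiplier = 1/(1 − MPC) = 1/(1 − 0.707) = 1/0.293 ≈ 3.413.
ΔY = k × ΔG = (−¥586 trillion) / 0.293 = −¥2,000 trillion.

−¥2,000 trillion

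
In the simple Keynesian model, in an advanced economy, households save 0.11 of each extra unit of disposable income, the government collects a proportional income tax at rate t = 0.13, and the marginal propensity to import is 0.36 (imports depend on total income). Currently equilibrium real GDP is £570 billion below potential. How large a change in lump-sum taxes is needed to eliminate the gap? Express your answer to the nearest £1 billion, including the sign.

MPC = 1 − MPS = 1 − 0.11 = 0.89.
Spending multiplier = 1/(1 − c(1−t) + m) = 1/(1 − 0.89×0.87 + 0.36) = 1/0.5857 ≈ 1.707.
Tax multiplier = −c·k = −0.89/0.5857 ≈ −1.52. Need ΔY = +£570 billion, so ΔT = ΔY/(−c·k) = −(+£570 billion) × 0.5857 / 0.89 ≈ −£375 billion.
The government should cut lump-sum taxes by £375 billion.

−£375 billion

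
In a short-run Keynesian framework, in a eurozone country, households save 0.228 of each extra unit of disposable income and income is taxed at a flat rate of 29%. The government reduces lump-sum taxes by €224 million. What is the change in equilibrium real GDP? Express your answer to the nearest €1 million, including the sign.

+€383 million

MPC = 1 − MPS = 1 − 0.228 = 0.772.
A lump-sum tax change of −€224 million shifts disposable income by +€224 million; first-round consumption changes by −c × ΔT = −0.772 × (−€224 million) = +€172.928 million.
Expenditure multiplier = 1/(1 − c(1−t)) = 1/(1 − 0.772×0.71) = 1/0.45188 ≈ 2.213.
The tax multiplier is −c × k ≈ −1.708, so ΔY = k × (−c·ΔT) = (+€172.928 million) / 0.45188 ≈ +€383 million.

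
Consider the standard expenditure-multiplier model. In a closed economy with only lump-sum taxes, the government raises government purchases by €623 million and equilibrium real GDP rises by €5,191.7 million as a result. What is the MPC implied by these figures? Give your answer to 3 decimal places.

Implied spending multiplier k = ΔY/ΔG = 5,191.7/623 ≈ 8.3334.
Since k = 1/(1 − MPC), MPC = 1 − 1/k = 1 − ΔG/ΔY = 1 − 623/5,191.7 ≈ 0.880.

0.880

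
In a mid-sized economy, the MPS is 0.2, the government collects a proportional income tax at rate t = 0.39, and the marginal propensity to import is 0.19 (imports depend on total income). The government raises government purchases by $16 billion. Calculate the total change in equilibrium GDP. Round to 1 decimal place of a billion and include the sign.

MPC = 1 − MPS = 1 − 0.2 = 0.8.
Expenditure multiplier = 1/(1 − c(1−t) + m) = 1/(1 − 0.8×0.61 + 0.19) = 1/0.702 ≈ 1.425.
ΔY = k × ΔG = (+$16 billion) / 0.702 ≈ +$22.8 billion.

+$22.8 billion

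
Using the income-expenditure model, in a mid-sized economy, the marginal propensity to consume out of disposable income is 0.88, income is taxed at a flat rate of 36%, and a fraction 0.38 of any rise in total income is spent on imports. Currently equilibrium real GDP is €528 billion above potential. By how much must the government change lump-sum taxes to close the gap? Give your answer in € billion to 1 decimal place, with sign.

Spending multiplier = 1/(1 − c(1−t) + m) = 1/(1 − 0.88×0.64 + 0.38) = 1/0.8168 ≈ 1.224.
Tax multiplier = −c·k = −0.88/0.8168 ≈ −1.077. Need ΔY = −€528 billion, so ΔT = ΔY/(−c·k) = −(−€528 billion) × 0.8168 / 0.88 ≈ +€490.1 billion.
The government should raise lump-sum taxes by €490.1 billion.

+€490.1 billion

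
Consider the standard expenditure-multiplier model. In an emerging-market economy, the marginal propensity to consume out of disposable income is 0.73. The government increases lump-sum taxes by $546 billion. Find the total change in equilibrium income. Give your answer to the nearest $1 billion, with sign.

−$1,476 billion

A lump-sum tax change of +$546 billion shifts disposable income by −$546 billion; first-round consumption changes by −c × ΔT = −0.73 × (+$546 billion) = −$398.58 billion.
Expenditure multiplier = 1/(1 − MPC) = 1/(1 − 0.73) = 1/0.27 ≈ 3.704.
The tax multiplier is −c × k ≈ −2.704, so ΔY = k × (−c·ΔT) = (−$398.58 billion) / 0.27 ≈ −$1,476 billion.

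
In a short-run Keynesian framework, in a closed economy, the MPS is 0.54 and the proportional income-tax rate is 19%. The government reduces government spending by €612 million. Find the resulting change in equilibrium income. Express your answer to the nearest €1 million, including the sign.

−€975 million

MPC = 1 − MPS = 1 − 0.54 = 0.46.
Government-spending multiplier = 1/(1 − c(1−t)) = 1/(1 − 0.46×0.81) = 1/0.6274 ≈ 1.594.
ΔY = k × ΔG = (−€612 million) / 0.6274 ≈ −€975 million.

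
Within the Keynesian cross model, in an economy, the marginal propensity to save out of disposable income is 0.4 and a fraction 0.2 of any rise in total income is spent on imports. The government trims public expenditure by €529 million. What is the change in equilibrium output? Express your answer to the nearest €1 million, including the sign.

−€882 million

MPC = 1 − MPS = 1 − 0.4 = 0.6.
Expenditure multiplier = 1/(1 − c + m) = 1/(1 − 0.6 + 0.2) = 1/0.6 ≈ 1.667.
ΔY = k × ΔG = (−€529 million) / 0.6 ≈ −€882 million.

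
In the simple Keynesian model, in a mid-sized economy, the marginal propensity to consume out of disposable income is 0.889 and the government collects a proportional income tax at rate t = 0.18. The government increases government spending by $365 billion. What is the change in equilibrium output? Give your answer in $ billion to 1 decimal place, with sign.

+$1,346.8 billion

Spending multiplier = 1/(1 − c(1−t)) = 1/(1 − 0.889×0.82) = 1/0.27102 ≈ 3.69.
ΔY = k × ΔG = (+$365 billion) / 0.27102 ≈ +$1,346.8 billion.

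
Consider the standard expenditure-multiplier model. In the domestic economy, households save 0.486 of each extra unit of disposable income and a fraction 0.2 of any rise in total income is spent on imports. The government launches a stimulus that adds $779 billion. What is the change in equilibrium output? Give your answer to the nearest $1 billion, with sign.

+$1,136 billion

MPC = 1 − MPS = 1 − 0.486 = 0.514.
Expenditure multiplier = 1/(1 − c + m) = 1/(1 − 0.514 + 0.2) = 1/0.686 ≈ 1.458.
ΔY = k × ΔG = (+$779 billion) / 0.686 ≈ +$1,136 billion.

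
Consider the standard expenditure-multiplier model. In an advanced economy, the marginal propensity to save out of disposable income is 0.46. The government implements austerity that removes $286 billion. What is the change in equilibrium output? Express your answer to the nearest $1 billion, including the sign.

−$622 billion

MPC = 1 − MPS = 1 − 0.46 = 0.54.
Expenditure multiplier = 1/(1 − MPC) = 1/(1 − 0.54) = 1/0.46 ≈ 2.174.
ΔY = k × ΔG = (−$286 billion) / 0.46 ≈ −$622 billion.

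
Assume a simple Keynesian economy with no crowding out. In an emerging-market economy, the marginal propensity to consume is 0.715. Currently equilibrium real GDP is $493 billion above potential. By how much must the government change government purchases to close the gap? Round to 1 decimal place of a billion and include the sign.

−$140.5 billion

Spending multiplier = 1/(1 − MPC) = 1/(1 − 0.715) = 1/0.285 ≈ 3.509.
Need ΔY = −$493 billion, so ΔG = ΔY/k = (−$493 billion) × 0.285 ≈ −$140.5 billion.
The government should cut government purchases by $140.5 billion.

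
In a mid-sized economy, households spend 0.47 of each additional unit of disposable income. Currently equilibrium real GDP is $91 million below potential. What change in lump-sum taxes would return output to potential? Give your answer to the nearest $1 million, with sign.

−$103 million

Spending multiplier = 1/(1 − MPC) = 1/(1 − 0.47) = 1/0.53 ≈ 1.887.
Tax multiplier = −c·k = −0.47/0.53 ≈ −0.887. Need ΔY = +$91 million, so ΔT = ΔY/(−c·k) = −(+$91 million) × 0.53 / 0.47 ≈ −$103 million.
The government should cut lump-sum taxes by $103 million.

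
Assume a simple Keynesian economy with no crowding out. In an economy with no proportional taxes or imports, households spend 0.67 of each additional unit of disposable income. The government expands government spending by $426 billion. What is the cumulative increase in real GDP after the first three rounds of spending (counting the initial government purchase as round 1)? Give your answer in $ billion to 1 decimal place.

$902.7 billion

Round 1 adds ΔG = $426 billion; each later round is MPC = 0.67 times the previous.
After 3 rounds: 426 + 285.42 + 191.2314 = ΔG·(1 − c^3)/(1 − c) = 426 × (1 − 0.300763)/0.33 ≈ $902.7 billion.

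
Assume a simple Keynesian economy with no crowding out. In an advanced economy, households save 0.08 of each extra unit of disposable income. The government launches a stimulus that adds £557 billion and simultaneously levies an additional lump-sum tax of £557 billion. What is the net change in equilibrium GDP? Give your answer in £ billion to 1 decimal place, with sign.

MPC = 1 − MPS = 1 − 0.08 = 0.92.
Expenditure multiplier = 1/(1 − MPC) = 1/(1 − 0.92) = 1/0.08 = 12.5.
ΔG contributes k·ΔG = (+£557 billion) / 0.08 = +£6,962.5 billion.
ΔT of +£557 billion changes first-round spending by −c·ΔT = −£512.44 billion, contributing k·(−c·ΔT) = (−£512.44 billion) / 0.08 = −£6,405.5 billion.
With ΔG = ΔT and no other leakages, the balanced-budget multiplier is 1, so ΔY = ΔG = +£557 billion.

+£557.0 billion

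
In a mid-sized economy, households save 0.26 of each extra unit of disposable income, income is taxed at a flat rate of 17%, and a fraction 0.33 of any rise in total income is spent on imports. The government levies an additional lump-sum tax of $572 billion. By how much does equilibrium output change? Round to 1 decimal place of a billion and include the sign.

MPC = 1 − MPS = 1 − 0.26 = 0.74.
A lump-sum tax change of +$572 billion shifts disposable income by −$572 billion; first-round consumption changes by −c × ΔT = −0.74 × (+$572 billion) = −$423.28 billion.
Expenditure multiplier = 1/(1 − c(1−t) + m) = 1/(1 − 0.74×0.83 + 0.33) = 1/0.7158 ≈ 1.397.
The tax multiplier is −c × k ≈ −1.034, so ΔY = k × (−c·ΔT) = (−$423.28 billion) / 0.7158 ≈ −$591.3 billion.

−$591.3 billion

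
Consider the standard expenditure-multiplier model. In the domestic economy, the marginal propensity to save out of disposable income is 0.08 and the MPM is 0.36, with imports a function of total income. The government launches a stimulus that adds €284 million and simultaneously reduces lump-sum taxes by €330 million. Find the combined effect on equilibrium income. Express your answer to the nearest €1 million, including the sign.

MPC = 1 − MPS = 1 − 0.08 = 0.92.
Expenditure multiplier = 1/(1 − c + m) = 1/(1 − 0.92 + 0.36) = 1/0.44 ≈ 2.273.
ΔG contributes k·ΔG = (+€284 million) / 0.44 ≈ +€645.5 million.
ΔT of −€330 million changes first-round spending by −c·ΔT = +€303.6 million, contributing k·(−c·ΔT) = (+€303.6 million) / 0.44 = +€690 million.
Net ΔY = k(ΔG − c·ΔT) = (+€587.6 million) / 0.44 ≈ +€1,335 million.

+€1,335 million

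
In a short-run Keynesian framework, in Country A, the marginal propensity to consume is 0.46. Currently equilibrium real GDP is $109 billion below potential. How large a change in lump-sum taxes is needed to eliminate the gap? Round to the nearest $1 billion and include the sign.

Spending multiplier = 1/(1 − MPC) = 1/(1 − 0.46) = 1/0.54 ≈ 1.852.
Tax multiplier = −c·k = −0.46/0.54 ≈ −0.852. Need ΔY = +$109 billion, so ΔT = ΔY/(−c·k) = −(+$109 billion) × 0.54 / 0.46 ≈ −$128 billion.
The government should cut lump-sum taxes by $128 billion.

−$128 billion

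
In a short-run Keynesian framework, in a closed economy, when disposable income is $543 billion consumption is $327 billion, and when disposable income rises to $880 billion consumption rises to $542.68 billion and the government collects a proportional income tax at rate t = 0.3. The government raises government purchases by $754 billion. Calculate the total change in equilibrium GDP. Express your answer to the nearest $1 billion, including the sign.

+$1,366 billion

MPC = ΔC/ΔYd = (542.68 − 327)/(880 − 543) = 215.68/337 = 0.64.
Expenditure multiplier = 1/(1 − c(1−t)) = 1/(1 − 0.64×0.7) = 1/0.552 ≈ 1.812.
ΔY = k × ΔG = (+$754 billion) / 0.552 ≈ +$1,366 billion.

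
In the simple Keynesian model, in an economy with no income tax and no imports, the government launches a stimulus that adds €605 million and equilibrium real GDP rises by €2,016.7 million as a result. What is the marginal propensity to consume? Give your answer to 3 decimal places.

Implied spending multiplier k = ΔY/ΔG = 2,016.7/605 ≈ 3.3334.
Since k = 1/(1 − MPC), MPC = 1 − 1/k = 1 − ΔG/ΔY = 1 − 605/2,016.7 ≈ 0.700.

0.700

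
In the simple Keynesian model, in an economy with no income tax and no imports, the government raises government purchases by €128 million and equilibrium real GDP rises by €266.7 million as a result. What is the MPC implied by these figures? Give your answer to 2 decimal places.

Implied spending multiplier k = ΔY/ΔG = 266.7/128 ≈ 2.0836.
Since k = 1/(1 − MPC), MPC = 1 − 1/k = 1 − ΔG/ΔY = 1 − 128/266.7 ≈ 0.52.

0.52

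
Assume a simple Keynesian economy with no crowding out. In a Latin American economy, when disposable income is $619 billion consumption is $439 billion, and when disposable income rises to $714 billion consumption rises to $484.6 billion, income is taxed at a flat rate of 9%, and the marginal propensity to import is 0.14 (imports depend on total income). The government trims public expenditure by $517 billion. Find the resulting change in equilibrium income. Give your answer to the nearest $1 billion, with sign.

MPC = ΔC/ΔYd = (484.6 − 439)/(714 − 619) = 45.6/95 = 0.48.
Spending multiplier = 1/(1 − c(1−t) + m) = 1/(1 − 0.48×0.91 + 0.14) = 1/0.7032 ≈ 1.422.
ΔY = k × ΔG = (−$517 billion) / 0.7032 ≈ −$735 billion.

−$735 billion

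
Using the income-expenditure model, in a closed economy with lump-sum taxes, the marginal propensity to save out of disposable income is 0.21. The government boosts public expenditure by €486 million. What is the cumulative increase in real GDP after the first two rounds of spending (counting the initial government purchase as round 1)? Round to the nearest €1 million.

€870 million

MPC = 1 − MPS = 1 − 0.21 = 0.79.
Round 1 adds ΔG = €486 million; each later round is MPC = 0.79 times the previous.
After 2 rounds: 486 + 383.94 = ΔG·(1 − c^2)/(1 − c) = 486 × (1 − 0.6241)/0.21 ≈ €870 million.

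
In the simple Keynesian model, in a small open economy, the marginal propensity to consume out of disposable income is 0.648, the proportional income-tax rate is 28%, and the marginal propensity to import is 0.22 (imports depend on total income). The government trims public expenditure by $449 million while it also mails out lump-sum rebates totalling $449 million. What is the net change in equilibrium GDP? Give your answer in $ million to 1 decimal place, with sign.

−$209.8 million

Expenditure multiplier = 1/(1 − c(1−t) + m) = 1/(1 − 0.648×0.72 + 0.22) = 1/0.75344 ≈ 1.327.
ΔG contributes k·ΔG = (−$449 million) / 0.75344 ≈ −$595.9 million.
ΔT of −$449 million changes first-round spending by −c·ΔT = +$290.952 million, contributing k·(−c·ΔT) = (+$290.952 million) / 0.75344 ≈ +$386.2 million.
Net ΔY = k(ΔG − c·ΔT) = (−$158.048 million) / 0.75344 ≈ −$209.8 million.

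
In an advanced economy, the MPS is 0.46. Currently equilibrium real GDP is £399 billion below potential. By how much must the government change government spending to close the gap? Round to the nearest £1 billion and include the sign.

MPC = 1 − MPS = 1 − 0.46 = 0.54.
Spending multiplier = 1/(1 − MPC) = 1/(1 − 0.54) = 1/0.46 ≈ 2.174.
Need ΔY = +£399 billion, so ΔG = ΔY/k = (+£399 billion) × 0.46 ≈ +£184 billion.
The government should increase government spending by £184 billion.

+£184 billion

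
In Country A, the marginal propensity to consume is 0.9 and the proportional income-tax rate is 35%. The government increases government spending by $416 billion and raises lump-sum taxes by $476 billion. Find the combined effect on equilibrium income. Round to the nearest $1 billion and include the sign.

Expenditure multiplier = 1/(1 − c(1−t)) = 1/(1 − 0.9×0.65) = 1/0.415 ≈ 2.41.
ΔG contributes k·ΔG = (+$416 billion) / 0.415 ≈ +$1,002.4 billion.
ΔT of +$476 billion changes first-round spending by −c·ΔT = −$428.4 billion, contributing k·(−c·ΔT) = (−$428.4 billion) / 0.415 ≈ −$1,032.3 billion.
Net ΔY = k(ΔG − c·ΔT) = (−$12.4 billion) / 0.415 ≈ −$30 billion.

−$30 billion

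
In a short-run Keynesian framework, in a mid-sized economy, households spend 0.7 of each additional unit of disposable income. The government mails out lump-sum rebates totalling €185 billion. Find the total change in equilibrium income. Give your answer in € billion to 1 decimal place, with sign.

+€431.7 billion

A lump-sum tax change of −€185 billion shifts disposable income by +€185 billion; first-round consumption changes by −c × ΔT = −0.7 × (−€185 billion) = +€129.5 billion.
Expenditure multiplier = 1/(1 − MPC) = 1/(1 − 0.7) = 1/0.3 ≈ 3.333.
The tax multiplier is −c × k ≈ −2.333, so ΔY = k × (−c·ΔT) = (+€129.5 billion) / 0.3 ≈ +€431.7 billion.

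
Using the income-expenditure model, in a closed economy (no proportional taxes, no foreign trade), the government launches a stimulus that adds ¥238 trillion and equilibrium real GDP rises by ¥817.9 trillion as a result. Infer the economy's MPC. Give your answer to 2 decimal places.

Implied spending multiplier k = ΔY/ΔG = 817.9/238 ≈ 3.4366.
Since k = 1/(1 − MPC), MPC = 1 − 1/k = 1 − ΔG/ΔY = 1 − 238/817.9 ≈ 0.71.

0.71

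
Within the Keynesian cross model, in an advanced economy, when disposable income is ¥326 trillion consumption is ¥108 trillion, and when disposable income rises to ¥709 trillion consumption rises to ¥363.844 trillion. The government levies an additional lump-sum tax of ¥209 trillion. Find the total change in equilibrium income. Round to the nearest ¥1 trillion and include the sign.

−¥421 trillion

MPC = ΔC/ΔYd = (363.844 − 108)/(709 − 326) = 255.844/383 = 0.668.
A lump-sum tax change of +¥209 trillion shifts disposable income by −¥209 trillion; first-round consumption changes by −c × ΔT = −0.668 × (+¥209 trillion) = −¥139.612 trillion.
Expenditure multiplier = 1/(1 − MPC) = 1/(1 − 0.668) = 1/0.332 ≈ 3.012.
The tax multiplier is −c × k ≈ −2.012, so ΔY = k × (−c·ΔT) = (−¥139.612 trillion) / 0.332 ≈ −¥421 trillion.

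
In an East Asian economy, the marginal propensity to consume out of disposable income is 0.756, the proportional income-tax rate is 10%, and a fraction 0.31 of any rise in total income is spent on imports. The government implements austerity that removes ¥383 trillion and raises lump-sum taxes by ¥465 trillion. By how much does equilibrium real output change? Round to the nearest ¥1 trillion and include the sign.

Expenditure multiplier = 1/(1 − c(1−t) + m) = 1/(1 − 0.756×0.9 + 0.31) = 1/0.6296 ≈ 1.588.
ΔG contributes k·ΔG = (−¥383 trillion) / 0.6296 ≈ −¥608.3 trillion.
ΔT of +¥465 trillion changes first-round spending by −c·ΔT = −¥351.54 trillion, contributing k·(−c·ΔT) = (−¥351.54 trillion) / 0.6296 ≈ −¥558.4 trillion.
Net ΔY = k(ΔG − c·ΔT) = (−¥734.54 trillion) / 0.6296 ≈ −¥1,167 trillion.

−¥1,167 trillion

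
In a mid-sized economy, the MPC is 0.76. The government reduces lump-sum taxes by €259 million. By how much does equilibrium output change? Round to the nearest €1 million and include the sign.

A lump-sum tax change of −€259 million shifts disposable income by +€259 million; first-round consumption changes by −c × ΔT = −0.76 × (−€259 million) = +€196.84 million.
Expenditure multiplier = 1/(1 − MPC) = 1/(1 − 0.76) = 1/0.24 ≈ 4.167.
The tax multiplier is −c × k ≈ −3.167, so ΔY = k × (−c·ΔT) = (+€196.84 million) / 0.24 ≈ +€820 million.

+€820 million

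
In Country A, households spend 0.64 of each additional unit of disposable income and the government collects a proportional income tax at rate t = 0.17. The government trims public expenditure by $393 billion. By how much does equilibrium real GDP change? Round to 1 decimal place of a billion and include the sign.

Spending multiplier = 1/(1 − c(1−t)) = 1/(1 − 0.64×0.83) = 1/0.4688 ≈ 2.133.
ΔY = k × ΔG = (−$393 billion) / 0.4688 ≈ −$838.3 billion.

−$838.3 billion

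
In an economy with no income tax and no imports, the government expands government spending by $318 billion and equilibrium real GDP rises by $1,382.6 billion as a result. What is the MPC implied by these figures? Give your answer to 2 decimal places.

Implied spending multiplier k = ΔY/ΔG = 1,382.6/318 ≈ 4.3478.
Since k = 1/(1 − MPC), MPC = 1 − 1/k = 1 − ΔG/ΔY = 1 − 318/1,382.6 ≈ 0.77.

0.77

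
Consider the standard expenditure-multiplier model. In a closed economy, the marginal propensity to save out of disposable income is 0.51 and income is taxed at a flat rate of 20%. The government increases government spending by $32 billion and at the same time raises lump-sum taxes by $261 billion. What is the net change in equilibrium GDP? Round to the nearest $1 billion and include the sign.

MPC = 1 − MPS = 1 − 0.51 = 0.49.
Expenditure multiplier = 1/(1 − c(1−t)) = 1/(1 − 0.49×0.8) = 1/0.608 ≈ 1.645.
ΔG contributes k·ΔG = (+$32 billion) / 0.608 ≈ +$52.6 billion.
ΔT of +$261 billion changes first-round spending by −c·ΔT = −$127.89 billion, contributing k·(−c·ΔT) = (−$127.89 billion) / 0.608 ≈ −$210.3 billion.
Net ΔY = k(ΔG − c·ΔT) = (−$95.89 billion) / 0.608 ≈ −$158 billion.

−$158 billion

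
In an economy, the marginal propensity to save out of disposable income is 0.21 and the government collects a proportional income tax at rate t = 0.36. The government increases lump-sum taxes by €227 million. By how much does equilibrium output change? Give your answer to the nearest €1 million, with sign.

−€363 million

MPC = 1 − MPS = 1 − 0.21 = 0.79.
A lump-sum tax change of +€227 million shifts disposable income by −€227 million; first-round consumption changes by −c × ΔT = −0.79 × (+€227 million) = −€179.33 million.
Expenditure multiplier = 1/(1 − c(1−t)) = 1/(1 − 0.79×0.64) = 1/0.4944 ≈ 2.023.
The tax multiplier is −c × k ≈ −1.598, so ΔY = k × (−c·ΔT) = (−€179.33 million) / 0.4944 ≈ −€363 million.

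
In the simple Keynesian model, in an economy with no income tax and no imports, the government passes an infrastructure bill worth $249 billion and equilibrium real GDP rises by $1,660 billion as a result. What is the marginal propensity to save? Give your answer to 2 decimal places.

Implied spending multiplier k = ΔY/ΔG = 1,660/249 ≈ 6.6667.
Since k = 1/(1 − MPC), MPC = 1 − 1/k = 1 − ΔG/ΔY = 1 − 249/1,660 = 0.85.
MPS = 1 − MPC = 0.15.

0.15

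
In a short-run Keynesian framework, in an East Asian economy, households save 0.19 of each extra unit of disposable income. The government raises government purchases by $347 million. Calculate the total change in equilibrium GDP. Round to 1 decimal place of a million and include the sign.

MPC = 1 − MPS = 1 − 0.19 = 0.81.
Spending multiplier = 1/(1 − MPC) = 1/(1 − 0.81) = 1/0.19 ≈ 5.263.
ΔY = k × ΔG = (+$347 million) / 0.19 ≈ +$1,826.3 million.

+$1,826.3 million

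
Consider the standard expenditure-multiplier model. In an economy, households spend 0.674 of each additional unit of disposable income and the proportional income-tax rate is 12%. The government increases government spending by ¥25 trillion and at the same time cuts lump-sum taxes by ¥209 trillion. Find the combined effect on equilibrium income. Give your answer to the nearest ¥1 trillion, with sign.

+¥408 trillion

Expenditure multiplier = 1/(1 − c(1−t)) = 1/(1 − 0.674×0.88) = 1/0.40688 ≈ 2.458.
ΔG contributes k·ΔG = (+¥25 trillion) / 0.40688 ≈ +¥61.4 trillion.
ΔT of −¥209 trillion changes first-round spending by −c·ΔT = +¥140.866 trillion, contributing k·(−c·ΔT) = (+¥140.866 trillion) / 0.40688 ≈ +¥346.2 trillion.
Net ΔY = k(ΔG − c·ΔT) = (+¥165.866 trillion) / 0.40688 ≈ +¥408 trillion.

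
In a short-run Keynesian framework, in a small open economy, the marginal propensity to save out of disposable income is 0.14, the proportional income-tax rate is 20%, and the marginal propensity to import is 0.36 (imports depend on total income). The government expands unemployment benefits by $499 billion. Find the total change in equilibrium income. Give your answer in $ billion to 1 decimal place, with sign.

+$638.6 billion

MPC = 1 − MPS = 1 − 0.14 = 0.86.
The transfer change shifts disposable income by +$499 billion, so first-round consumption changes by c·ΔTR = 0.86 × (+$499 billion) = +$429.14 billion.
Expenditure multiplier = 1/(1 − c(1−t) + m) = 1/(1 − 0.86×0.8 + 0.36) = 1/0.672 ≈ 1.488.
The transfer multiplier is c × k ≈ 1.28, so ΔY = k × (c·ΔTR) = (+$429.14 billion) / 0.672 ≈ +$638.6 billion.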